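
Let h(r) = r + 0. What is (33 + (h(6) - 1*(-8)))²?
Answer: 2209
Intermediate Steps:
h(r) = r
(33 + (h(6) - 1*(-8)))² = (33 + (6 - 1*(-8)))² = (33 + (6 + 8))² = (33 + 14)² = 47² = 2209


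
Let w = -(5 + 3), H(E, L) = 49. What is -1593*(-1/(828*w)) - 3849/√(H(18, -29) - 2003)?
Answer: -177/736 + 3849*I*√1954/1954 ≈ -0.24049 + 87.073*I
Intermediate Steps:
w = -8 (w = -1*8 = -8)
-1593*(-1/(828*w)) - 3849/√(H(18, -29) - 2003) = -1593/((-8*(-828))) - 3849/√(49 - 2003) = -1593/6624 - 3849*(-I*√1954/1954) = -1593*1/6624 - 3849*(-I*√1954/1954) = -177/736 - (-3849)*I*√1954/1954 = -177/736 + 3849*I*√1954/1954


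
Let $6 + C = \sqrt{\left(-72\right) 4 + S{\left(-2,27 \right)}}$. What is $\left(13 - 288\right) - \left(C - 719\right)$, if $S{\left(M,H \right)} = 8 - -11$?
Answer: $450 - i \sqrt{269} \approx 450.0 - 16.401 i$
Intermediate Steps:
$S{\left(M,H \right)} = 19$ ($S{\left(M,H \right)} = 8 + 11 = 19$)
$C = -6 + i \sqrt{269}$ ($C = -6 + \sqrt{\left(-72\right) 4 + 19} = -6 + \sqrt{-288 + 19} = -6 + \sqrt{-269} = -6 + i \sqrt{269} \approx -6.0 + 16.401 i$)
$\left(13 - 288\right) - \left(C - 719\right) = \left(13 - 288\right) - \left(\left(-6 + i \sqrt{269}\right) - 719\right) = -275 - \left(-725 + i \sqrt{269}\right) = -275 + \left(725 - i \sqrt{269}\right) = 450 - i \sqrt{269}$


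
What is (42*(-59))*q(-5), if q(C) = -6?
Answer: 14868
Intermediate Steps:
(42*(-59))*q(-5) = (42*(-59))*(-6) = -2478*(-6) = 14868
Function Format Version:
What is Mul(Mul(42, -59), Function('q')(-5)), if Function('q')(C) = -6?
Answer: 14868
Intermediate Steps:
Mul(Mul(42, -59), Function('q')(-5)) = Mul(Mul(42, -59), -6) = Mul(-2478, -6) = 14868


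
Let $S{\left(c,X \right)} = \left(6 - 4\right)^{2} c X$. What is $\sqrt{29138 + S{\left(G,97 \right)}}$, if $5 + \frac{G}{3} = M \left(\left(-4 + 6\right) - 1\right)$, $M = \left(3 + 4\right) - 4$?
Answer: $\sqrt{26810} \approx 163.74$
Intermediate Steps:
$M = 3$ ($M = 7 - 4 = 3$)
$G = -6$ ($G = -15 + 3 \cdot 3 \left(\left(-4 + 6\right) - 1\right) = -15 + 3 \cdot 3 \left(2 - 1\right) = -15 + 3 \cdot 3 \cdot 1 = -15 + 3 \cdot 3 = -15 + 9 = -6$)
$S{\left(c,X \right)} = 4 X c$ ($S{\left(c,X \right)} = 2^{2} c X = 4 c X = 4 X c$)
$\sqrt{29138 + S{\left(G,97 \right)}} = \sqrt{29138 + 4 \cdot 97 \left(-6\right)} = \sqrt{29138 - 2328} = \sqrt{26810}$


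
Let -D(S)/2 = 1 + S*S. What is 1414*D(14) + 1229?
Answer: -555887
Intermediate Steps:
D(S) = -2 - 2*S² (D(S) = -2*(1 + S*S) = -2*(1 + S²) = -2 - 2*S²)
1414*D(14) + 1229 = 1414*(-2 - 2*14²) + 1229 = 1414*(-2 - 2*196) + 1229 = 1414*(-2 - 392) + 1229 = 1414*(-394) + 1229 = -557116 + 1229 = -555887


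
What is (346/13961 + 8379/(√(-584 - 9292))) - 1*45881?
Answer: -640544295/13961 - 2793*I*√2469/1646 ≈ -45881.0 - 84.314*I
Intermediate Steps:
(346/13961 + 8379/(√(-584 - 9292))) - 1*45881 = (346*(1/13961) + 8379/(√(-9876))) - 45881 = (346/13961 + 8379/((2*I*√2469))) - 45881 = (346/13961 + 8379*(-I*√2469/4938)) - 45881 = (346/13961 - 2793*I*√2469/1646) - 45881 = -640544295/13961 - 2793*I*√2469/1646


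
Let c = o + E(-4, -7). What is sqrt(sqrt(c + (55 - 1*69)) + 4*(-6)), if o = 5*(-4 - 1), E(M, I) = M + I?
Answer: sqrt(-24 + 5*I*sqrt(2)) ≈ 0.71414 + 4.9508*I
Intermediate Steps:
E(M, I) = I + M
o = -25 (o = 5*(-5) = -25)
c = -36 (c = -25 + (-7 - 4) = -25 - 11 = -36)
sqrt(sqrt(c + (55 - 1*69)) + 4*(-6)) = sqrt(sqrt(-36 + (55 - 1*69)) + 4*(-6)) = sqrt(sqrt(-36 + (55 - 69)) - 24) = sqrt(sqrt(-36 - 14) - 24) = sqrt(sqrt(-50) - 24) = sqrt(5*I*sqrt(2) - 24) = sqrt(-24 + 5*I*sqrt(2))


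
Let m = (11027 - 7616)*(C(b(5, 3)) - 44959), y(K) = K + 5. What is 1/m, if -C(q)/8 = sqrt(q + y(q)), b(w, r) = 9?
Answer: -44959/6894689122899 + 8*sqrt(23)/6894689122899 ≈ -6.5153e-9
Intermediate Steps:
y(K) = 5 + K
C(q) = -8*sqrt(5 + 2*q) (C(q) = -8*sqrt(q + (5 + q)) = -8*sqrt(5 + 2*q))
m = -153355149 - 27288*sqrt(23) (m = (11027 - 7616)*(-8*sqrt(5 + 2*9) - 44959) = 3411*(-8*sqrt(5 + 18) - 44959) = 3411*(-8*sqrt(23) - 44959) = 3411*(-44959 - 8*sqrt(23)) = -153355149 - 27288*sqrt(23) ≈ -1.5349e+8)
1/m = 1/(-153355149 - 27288*sqrt(23))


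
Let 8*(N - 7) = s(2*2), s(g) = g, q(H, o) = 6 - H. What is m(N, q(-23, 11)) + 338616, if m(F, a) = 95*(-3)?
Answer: 338331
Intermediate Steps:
N = 15/2 (N = 7 + (2*2)/8 = 7 + (⅛)*4 = 7 + ½ = 15/2 ≈ 7.5000)
m(F, a) = -285
m(N, q(-23, 11)) + 338616 = -285 + 338616 = 338331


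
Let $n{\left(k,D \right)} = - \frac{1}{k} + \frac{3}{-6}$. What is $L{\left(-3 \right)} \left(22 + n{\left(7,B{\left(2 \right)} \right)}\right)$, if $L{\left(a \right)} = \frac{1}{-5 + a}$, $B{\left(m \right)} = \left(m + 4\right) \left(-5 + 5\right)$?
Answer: $- \frac{299}{112} \approx -2.6696$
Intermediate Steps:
$B{\left(m \right)} = 0$ ($B{\left(m \right)} = \left(4 + m\right) 0 = 0$)
$n{\left(k,D \right)} = - \frac{1}{2} - \frac{1}{k}$ ($n{\left(k,D \right)} = - \frac{1}{k} + 3 \left(- \frac{1}{6}\right) = - \frac{1}{k} - \frac{1}{2} = - \frac{1}{2} - \frac{1}{k}$)
$L{\left(-3 \right)} \left(22 + n{\left(7,B{\left(2 \right)} \right)}\right) = \frac{22 + \frac{-2 - 7}{2 \cdot 7}}{-5 - 3} = \frac{22 + \frac{1}{2} \cdot \frac{1}{7} \left(-2 - 7\right)}{-8} = - \frac{22 + \frac{1}{2} \cdot \frac{1}{7} \left(-9\right)}{8} = - \frac{22 - \frac{9}{14}}{8} = \left(- \frac{1}{8}\right) \frac{299}{14} = - \frac{299}{112}$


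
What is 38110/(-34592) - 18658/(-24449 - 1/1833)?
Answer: -131212498123/387560275664 ≈ -0.33856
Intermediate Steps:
38110/(-34592) - 18658/(-24449 - 1/1833) = 38110*(-1/34592) - 18658/(-24449 - 1*1/1833) = -19055/17296 - 18658/(-24449 - 1/1833) = -19055/17296 - 18658/(-44815018/1833) = -19055/17296 - 18658*(-1833/44815018) = -19055/17296 + 17100057/22407509 = -131212498123/387560275664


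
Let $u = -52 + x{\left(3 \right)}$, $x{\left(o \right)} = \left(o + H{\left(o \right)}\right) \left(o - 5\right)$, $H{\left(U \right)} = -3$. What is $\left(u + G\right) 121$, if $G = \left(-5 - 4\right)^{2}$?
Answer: $3509$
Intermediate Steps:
$G = 81$ ($G = \left(-9\right)^{2} = 81$)
$x{\left(o \right)} = \left(-5 + o\right) \left(-3 + o\right)$ ($x{\left(o \right)} = \left(o - 3\right) \left(o - 5\right) = \left(-3 + o\right) \left(-5 + o\right) = \left(-5 + o\right) \left(-3 + o\right)$)
$u = -52$ ($u = -52 + \left(15 + 3^{2} - 24\right) = -52 + \left(15 + 9 - 24\right) = -52 + 0 = -52$)
$\left(u + G\right) 121 = \left(-52 + 81\right) 121 = 29 \cdot 121 = 3509$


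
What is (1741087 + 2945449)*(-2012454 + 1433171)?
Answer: -2714830633688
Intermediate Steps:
(1741087 + 2945449)*(-2012454 + 1433171) = 4686536*(-579283) = -2714830633688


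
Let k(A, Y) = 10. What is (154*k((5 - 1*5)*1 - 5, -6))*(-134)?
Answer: -206360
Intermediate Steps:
(154*k((5 - 1*5)*1 - 5, -6))*(-134) = (154*10)*(-134) = 1540*(-134) = -206360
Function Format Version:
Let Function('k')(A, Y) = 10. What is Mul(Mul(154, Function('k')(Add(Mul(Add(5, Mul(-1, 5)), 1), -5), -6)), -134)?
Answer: -206360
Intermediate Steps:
Mul(Mul(154, Function('k')(Add(Mul(Add(5, Mul(-1, 5)), 1), -5), -6)), -134) = Mul(Mul(154, 10), -134) = Mul(1540, -134) = -206360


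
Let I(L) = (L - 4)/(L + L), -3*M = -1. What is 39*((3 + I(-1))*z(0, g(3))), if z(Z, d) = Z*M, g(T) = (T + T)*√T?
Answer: 0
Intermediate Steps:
M = ⅓ (M = -⅓*(-1) = ⅓ ≈ 0.33333)
g(T) = 2*T^(3/2) (g(T) = (2*T)*√T = 2*T^(3/2))
I(L) = (-4 + L)/(2*L) (I(L) = (-4 + L)/((2*L)) = (-4 + L)*(1/(2*L)) = (-4 + L)/(2*L))
z(Z, d) = Z/3 (z(Z, d) = Z*(⅓) = Z/3)
39*((3 + I(-1))*z(0, g(3))) = 39*((3 + (½)*(-4 - 1)/(-1))*((⅓)*0)) = 39*((3 + (½)*(-1)*(-5))*0) = 39*((3 + 5/2)*0) = 39*((11/2)*0) = 39*0 = 0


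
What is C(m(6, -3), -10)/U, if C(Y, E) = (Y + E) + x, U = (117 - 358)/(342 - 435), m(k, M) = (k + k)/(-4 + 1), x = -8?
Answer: -2046/241 ≈ -8.4896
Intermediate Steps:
m(k, M) = -2*k/3 (m(k, M) = (2*k)/(-3) = (2*k)*(-1/3) = -2*k/3)
U = 241/93 (U = -241/(-93) = -241*(-1/93) = 241/93 ≈ 2.5914)
C(Y, E) = -8 + E + Y (C(Y, E) = (Y + E) - 8 = (E + Y) - 8 = -8 + E + Y)
C(m(6, -3), -10)/U = (-8 - 10 - 2/3*6)/(241/93) = (-8 - 10 - 4)*(93/241) = -22*93/241 = -2046/241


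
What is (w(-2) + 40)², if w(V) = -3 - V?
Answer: 1521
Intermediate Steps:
(w(-2) + 40)² = ((-3 - 1*(-2)) + 40)² = ((-3 + 2) + 40)² = (-1 + 40)² = 39² = 1521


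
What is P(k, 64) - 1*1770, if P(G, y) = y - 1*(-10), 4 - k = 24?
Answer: -1696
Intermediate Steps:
k = -20 (k = 4 - 1*24 = 4 - 24 = -20)
P(G, y) = 10 + y (P(G, y) = y + 10 = 10 + y)
P(k, 64) - 1*1770 = (10 + 64) - 1*1770 = 74 - 1770 = -1696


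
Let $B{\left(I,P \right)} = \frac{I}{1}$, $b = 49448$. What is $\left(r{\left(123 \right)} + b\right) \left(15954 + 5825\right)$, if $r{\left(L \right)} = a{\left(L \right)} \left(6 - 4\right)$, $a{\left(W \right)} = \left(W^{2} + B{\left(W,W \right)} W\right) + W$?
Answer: $2400263590$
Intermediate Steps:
$B{\left(I,P \right)} = I$ ($B{\left(I,P \right)} = I 1 = I$)
$a{\left(W \right)} = W + 2 W^{2}$ ($a{\left(W \right)} = \left(W^{2} + W W\right) + W = \left(W^{2} + W^{2}\right) + W = 2 W^{2} + W = W + 2 W^{2}$)
$r{\left(L \right)} = 2 L \left(1 + 2 L\right)$ ($r{\left(L \right)} = L \left(1 + 2 L\right) \left(6 - 4\right) = L \left(1 + 2 L\right) 2 = 2 L \left(1 + 2 L\right)$)
$\left(r{\left(123 \right)} + b\right) \left(15954 + 5825\right) = \left(2 \cdot 123 \left(1 + 2 \cdot 123\right) + 49448\right) \left(15954 + 5825\right) = \left(2 \cdot 123 \left(1 + 246\right) + 49448\right) 21779 = \left(2 \cdot 123 \cdot 247 + 49448\right) 21779 = \left(60762 + 49448\right) 21779 = 110210 \cdot 21779 = 2400263590$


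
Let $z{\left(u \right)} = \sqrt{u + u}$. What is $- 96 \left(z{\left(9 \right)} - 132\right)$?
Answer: $12672 - 288 \sqrt{2} \approx 12265.0$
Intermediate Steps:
$z{\left(u \right)} = \sqrt{2} \sqrt{u}$ ($z{\left(u \right)} = \sqrt{2 u} = \sqrt{2} \sqrt{u}$)
$- 96 \left(z{\left(9 \right)} - 132\right) = - 96 \left(\sqrt{2} \sqrt{9} - 132\right) = - 96 \left(\sqrt{2} \cdot 3 - 132\right) = - 96 \left(3 \sqrt{2} - 132\right) = - 96 \left(-132 + 3 \sqrt{2}\right) = 12672 - 288 \sqrt{2}$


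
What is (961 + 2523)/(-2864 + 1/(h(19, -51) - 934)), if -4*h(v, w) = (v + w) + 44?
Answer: -3264508/2683569 ≈ -1.2165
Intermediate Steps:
h(v, w) = -11 - v/4 - w/4 (h(v, w) = -((v + w) + 44)/4 = -(44 + v + w)/4 = -11 - v/4 - w/4)
(961 + 2523)/(-2864 + 1/(h(19, -51) - 934)) = (961 + 2523)/(-2864 + 1/((-11 - 1/4*19 - 1/4*(-51)) - 934)) = 3484/(-2864 + 1/((-11 - 19/4 + 51/4) - 934)) = 3484/(-2864 + 1/(-3 - 934)) = 3484/(-2864 + 1/(-937)) = 3484/(-2864 - 1/937) = 3484/(-2683569/937) = 3484*(-937/2683569) = -3264508/2683569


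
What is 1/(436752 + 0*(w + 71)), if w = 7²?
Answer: 1/436752 ≈ 2.2896e-6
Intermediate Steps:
w = 49
1/(436752 + 0*(w + 71)) = 1/(436752 + 0*(49 + 71)) = 1/(436752 + 0*120) = 1/(436752 + 0) = 1/436752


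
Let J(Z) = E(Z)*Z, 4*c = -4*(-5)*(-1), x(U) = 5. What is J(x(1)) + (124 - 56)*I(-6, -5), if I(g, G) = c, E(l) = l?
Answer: -315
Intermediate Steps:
c = -5 (c = (-4*(-5)*(-1))/4 = (20*(-1))/4 = (¼)*(-20) = -5)
I(g, G) = -5
J(Z) = Z² (J(Z) = Z*Z = Z²)
J(x(1)) + (124 - 56)*I(-6, -5) = 5² + (124 - 56)*(-5) = 25 + 68*(-5) = 25 - 340 = -315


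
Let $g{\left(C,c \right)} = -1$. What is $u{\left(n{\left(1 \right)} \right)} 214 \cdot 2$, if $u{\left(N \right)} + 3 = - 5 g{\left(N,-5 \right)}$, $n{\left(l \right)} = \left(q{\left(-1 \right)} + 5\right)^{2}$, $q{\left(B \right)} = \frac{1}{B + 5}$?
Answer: $856$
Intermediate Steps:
$q{\left(B \right)} = \frac{1}{5 + B}$
$n{\left(l \right)} = \frac{441}{16}$ ($n{\left(l \right)} = \left(\frac{1}{5 - 1} + 5\right)^{2} = \left(\frac{1}{4} + 5\right)^{2} = \left(\frac{21}{4}\right)^{2} = \frac{441}{16}$)
$u{\left(N \right)} = 2$ ($u{\left(N \right)} = -3 - -5 = -3 + 5 = 2$)
$u{\left(n{\left(1 \right)} \right)} 214 \cdot 2 = 2 \cdot 214 \cdot 2 = 2 \cdot 428 = 856$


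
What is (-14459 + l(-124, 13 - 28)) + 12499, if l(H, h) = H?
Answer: -2084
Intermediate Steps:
(-14459 + l(-124, 13 - 28)) + 12499 = (-14459 - 124) + 12499 = -14583 + 12499 = -2084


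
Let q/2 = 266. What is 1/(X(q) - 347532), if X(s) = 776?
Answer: -1/346756 ≈ -2.8839e-6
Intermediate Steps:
q = 532 (q = 2*266 = 532)
1/(X(q) - 347532) = 1/(776 - 347532) = 1/(-346756) = -1/346756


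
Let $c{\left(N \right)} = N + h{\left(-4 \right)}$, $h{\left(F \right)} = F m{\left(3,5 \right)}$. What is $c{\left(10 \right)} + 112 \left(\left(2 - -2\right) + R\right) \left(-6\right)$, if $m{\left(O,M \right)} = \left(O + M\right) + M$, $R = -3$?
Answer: $-714$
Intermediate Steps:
$m{\left(O,M \right)} = O + 2 M$ ($m{\left(O,M \right)} = \left(M + O\right) + M = O + 2 M$)
$h{\left(F \right)} = 13 F$ ($h{\left(F \right)} = F \left(3 + 2 \cdot 5\right) = F \left(3 + 10\right) = F 13 = 13 F$)
$c{\left(N \right)} = -52 + N$ ($c{\left(N \right)} = N + 13 \left(-4\right) = N - 52 = -52 + N$)
$c{\left(10 \right)} + 112 \left(\left(2 - -2\right) + R\right) \left(-6\right) = \left(-52 + 10\right) + 112 \left(\left(2 - -2\right) - 3\right) \left(-6\right) = -42 + 112 \left(\left(2 + 2\right) - 3\right) \left(-6\right) = -42 + 112 \left(4 - 3\right) \left(-6\right) = -42 + 112 \cdot 1 \left(-6\right) = -42 + 112 \left(-6\right) = -42 - 672 = -714$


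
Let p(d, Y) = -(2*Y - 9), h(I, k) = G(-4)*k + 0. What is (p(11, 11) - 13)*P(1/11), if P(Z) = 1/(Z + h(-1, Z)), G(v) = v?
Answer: 286/3 ≈ 95.333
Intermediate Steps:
h(I, k) = -4*k (h(I, k) = -4*k + 0 = -4*k)
p(d, Y) = 9 - 2*Y (p(d, Y) = -(-9 + 2*Y) = 9 - 2*Y)
P(Z) = -1/(3*Z) (P(Z) = 1/(Z - 4*Z) = 1/(-3*Z) = -1/(3*Z))
(p(11, 11) - 13)*P(1/11) = ((9 - 2*11) - 13)*(-1/(3*(1/11))) = ((9 - 22) - 13)*(-1/(3*1/11)) = (-13 - 13)*(-⅓*11) = -26*(-11/3) = 286/3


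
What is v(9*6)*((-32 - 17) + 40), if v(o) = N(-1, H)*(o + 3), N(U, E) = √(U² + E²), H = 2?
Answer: -513*√5 ≈ -1147.1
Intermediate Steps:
N(U, E) = √(E² + U²)
v(o) = √5*(3 + o) (v(o) = √(2² + (-1)²)*(o + 3) = √(4 + 1)*(3 + o) = √5*(3 + o))
v(9*6)*((-32 - 17) + 40) = (√5*(3 + 9*6))*((-32 - 17) + 40) = (√5*(3 + 54))*(-49 + 40) = (√5*57)*(-9) = (57*√5)*(-9) = -513*√5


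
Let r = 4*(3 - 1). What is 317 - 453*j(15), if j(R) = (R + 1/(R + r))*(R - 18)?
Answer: 477505/23 ≈ 20761.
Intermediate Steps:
r = 8 (r = 4*2 = 8)
j(R) = (-18 + R)*(R + 1/(8 + R)) (j(R) = (R + 1/(R + 8))*(R - 18) = (R + 1/(8 + R))*(-18 + R) = (-18 + R)*(R + 1/(8 + R)))
317 - 453*j(15) = 317 - 453*(-18 + 15³ - 143*15 - 10*15²)/(8 + 15) = 317 - 453*(-18 + 3375 - 2145 - 10*225)/23 = 317 - 453*(-18 + 3375 - 2145 - 2250)/23 = 317 - 453*(-1038)/23 = 317 - 453*(-1038/23) = 317 + 470214/23 = 477505/23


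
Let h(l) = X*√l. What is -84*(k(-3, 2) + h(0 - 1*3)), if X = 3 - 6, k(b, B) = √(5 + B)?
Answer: -84*√7 + 252*I*√3 ≈ -222.24 + 436.48*I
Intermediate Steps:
X = -3
h(l) = -3*√l
-84*(k(-3, 2) + h(0 - 1*3)) = -84*(√(5 + 2) - 3*√(0 - 1*3)) = -84*(√7 - 3*√(0 - 3)) = -84*(√7 - 3*I*√3) = -84*√7 + 252*I*√3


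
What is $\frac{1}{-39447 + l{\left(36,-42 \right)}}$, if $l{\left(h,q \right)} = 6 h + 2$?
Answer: $- \frac{1}{39229} \approx -2.5491 \cdot 10^{-5}$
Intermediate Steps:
$l{\left(h,q \right)} = 2 + 6 h$
$\frac{1}{-39447 + l{\left(36,-42 \right)}} = \frac{1}{-39447 + \left(2 + 6 \cdot 36\right)} = \frac{1}{-39447 + \left(2 + 216\right)} = \frac{1}{-39447 + 218} = \frac{1}{-39229} = - \frac{1}{39229}$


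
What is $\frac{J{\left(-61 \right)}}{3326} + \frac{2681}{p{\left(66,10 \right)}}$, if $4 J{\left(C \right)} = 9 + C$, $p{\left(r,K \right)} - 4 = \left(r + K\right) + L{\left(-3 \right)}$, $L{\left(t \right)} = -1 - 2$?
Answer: $\frac{1273715}{36586} \approx 34.814$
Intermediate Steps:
$L{\left(t \right)} = -3$
$p{\left(r,K \right)} = 1 + K + r$ ($p{\left(r,K \right)} = 4 - \left(3 - K - r\right) = 4 + \left(-3 + K + r\right) = 1 + K + r$)
$J{\left(C \right)} = \frac{9}{4} + \frac{C}{4}$ ($J{\left(C \right)} = \frac{9 + C}{4} = \frac{9}{4} + \frac{C}{4}$)
$\frac{J{\left(-61 \right)}}{3326} + \frac{2681}{p{\left(66,10 \right)}} = \frac{\frac{9}{4} + \frac{1}{4} \left(-61\right)}{3326} + \frac{2681}{1 + 10 + 66} = \left(\frac{9}{4} - \frac{61}{4}\right) \frac{1}{3326} + \frac{2681}{77} = \left(-13\right) \frac{1}{3326} + 2681 \cdot \frac{1}{77} = - \frac{13}{3326} + \frac{383}{11} = \frac{1273715}{36586}$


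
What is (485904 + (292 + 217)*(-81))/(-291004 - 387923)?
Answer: -148225/226309 ≈ -0.65497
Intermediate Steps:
(485904 + (292 + 217)*(-81))/(-291004 - 387923) = (485904 + 509*(-81))/(-678927) = (485904 - 41229)*(-1/678927) = 444675*(-1/678927) = -148225/226309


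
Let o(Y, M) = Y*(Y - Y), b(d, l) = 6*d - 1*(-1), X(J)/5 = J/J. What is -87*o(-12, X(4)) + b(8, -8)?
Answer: 49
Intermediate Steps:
X(J) = 5 (X(J) = 5*(J/J) = 5*1 = 5)
b(d, l) = 1 + 6*d (b(d, l) = 6*d + 1 = 1 + 6*d)
o(Y, M) = 0 (o(Y, M) = Y*0 = 0)
-87*o(-12, X(4)) + b(8, -8) = -87*0 + (1 + 6*8) = 0 + (1 + 48) = 0 + 49 = 49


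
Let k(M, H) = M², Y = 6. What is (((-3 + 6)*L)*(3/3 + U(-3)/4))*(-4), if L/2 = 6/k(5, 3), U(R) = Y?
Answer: -72/5 ≈ -14.400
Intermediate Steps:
U(R) = 6
L = 12/25 (L = 2*(6/(5²)) = 2*(6/25) = 12/25 ≈ 0.48000)
(((-3 + 6)*L)*(3/3 + U(-3)/4))*(-4) = (((-3 + 6)*(12/25))*(3/3 + 6/4))*(-4) = ((3*(12/25))*(3*(⅓) + 6*(¼)))*(-4) = (36*(1 + 3/2)/25)*(-4) = ((36/25)*(5/2))*(-4) = (18/5)*(-4) = -72/5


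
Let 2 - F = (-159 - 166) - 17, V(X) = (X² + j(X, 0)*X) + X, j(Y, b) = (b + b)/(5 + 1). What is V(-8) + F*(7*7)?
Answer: 16912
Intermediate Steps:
j(Y, b) = b/3 (j(Y, b) = (2*b)/6 = (2*b)*(⅙) = b/3)
V(X) = X + X² (V(X) = (X² + ((⅓)*0)*X) + X = (X² + 0*X) + X = (X² + 0) + X = X² + X = X + X²)
F = 344 (F = 2 - ((-159 - 166) - 17) = 2 - (-325 - 17) = 2 - 1*(-342) = 2 + 342 = 344)
V(-8) + F*(7*7) = -8*(1 - 8) + 344*(7*7) = -8*(-7) + 344*49 = 56 + 16856 = 16912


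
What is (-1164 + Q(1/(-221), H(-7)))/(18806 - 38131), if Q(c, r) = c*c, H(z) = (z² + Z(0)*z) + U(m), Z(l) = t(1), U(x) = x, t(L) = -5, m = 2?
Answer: 56850923/943852325 ≈ 0.060233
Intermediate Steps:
Z(l) = -5
H(z) = 2 + z² - 5*z (H(z) = (z² - 5*z) + 2 = 2 + z² - 5*z)
Q(c, r) = c²
(-1164 + Q(1/(-221), H(-7)))/(18806 - 38131) = (-1164 + (1/(-221))²)/(18806 - 38131) = (-1164 + (-1/221)²)/(-19325) = (-1164 + 1/48841)*(-1/19325) = -56850923/48841*(-1/19325) = 56850923/943852325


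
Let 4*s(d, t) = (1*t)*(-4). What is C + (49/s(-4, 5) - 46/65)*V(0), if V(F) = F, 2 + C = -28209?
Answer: -28211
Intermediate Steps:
C = -28211 (C = -2 - 28209 = -28211)
s(d, t) = -t (s(d, t) = ((1*t)*(-4))/4 = (t*(-4))/4 = (-4*t)/4 = -t)
C + (49/s(-4, 5) - 46/65)*V(0) = -28211 + (49/((-1*5)) - 46/65)*0 = -28211 + (49/(-5) - 46*1/65)*0 = -28211 + (49*(-⅕) - 46/65)*0 = -28211 + (-49/5 - 46/65)*0 = -28211 - 683/65*0 = -28211 + 0 = -28211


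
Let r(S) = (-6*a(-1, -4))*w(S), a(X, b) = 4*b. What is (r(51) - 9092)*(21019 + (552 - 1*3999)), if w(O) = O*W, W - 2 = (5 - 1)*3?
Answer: 1044690544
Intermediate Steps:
W = 14 (W = 2 + (5 - 1)*3 = 2 + 4*3 = 2 + 12 = 14)
w(O) = 14*O (w(O) = O*14 = 14*O)
r(S) = 1344*S (r(S) = (-24*(-4))*(14*S) = (-6*(-16))*(14*S) = 96*(14*S) = 1344*S)
(r(51) - 9092)*(21019 + (552 - 1*3999)) = (1344*51 - 9092)*(21019 + (552 - 1*3999)) = (68544 - 9092)*(21019 + (552 - 3999)) = 59452*(21019 - 3447) = 59452*17572 = 1044690544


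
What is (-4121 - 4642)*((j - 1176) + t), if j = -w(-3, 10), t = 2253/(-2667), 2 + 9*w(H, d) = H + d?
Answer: 216668740/21 ≈ 1.0318e+7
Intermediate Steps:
w(H, d) = -2/9 + H/9 + d/9 (w(H, d) = -2/9 + (H + d)/9 = -2/9 + (H/9 + d/9) = -2/9 + H/9 + d/9)
t = -751/889 (t = 2253*(-1/2667) = -751/889 ≈ -0.84477)
j = -5/9 (j = -(-2/9 + (⅑)*(-3) + (⅑)*10) = -(-2/9 - ⅓ + 10/9) = -1*5/9 = -5/9 ≈ -0.55556)
(-4121 - 4642)*((j - 1176) + t) = (-4121 - 4642)*((-5/9 - 1176) - 751/889) = -8763*(-10589/9 - 751/889) = -8763*(-9420380/8001) = 216668740/21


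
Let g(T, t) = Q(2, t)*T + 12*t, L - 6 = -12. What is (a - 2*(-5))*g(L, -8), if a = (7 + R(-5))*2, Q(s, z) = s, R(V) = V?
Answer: -1512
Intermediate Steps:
L = -6 (L = 6 - 12 = -6)
a = 4 (a = (7 - 5)*2 = 2*2 = 4)
g(T, t) = 2*T + 12*t
(a - 2*(-5))*g(L, -8) = (4 - 2*(-5))*(2*(-6) + 12*(-8)) = (4 + 10)*(-12 - 96) = 14*(-108) = -1512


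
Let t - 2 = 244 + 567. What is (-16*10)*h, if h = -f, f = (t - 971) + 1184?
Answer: 164160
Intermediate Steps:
t = 813 (t = 2 + (244 + 567) = 2 + 811 = 813)
f = 1026 (f = (813 - 971) + 1184 = -158 + 1184 = 1026)
h = -1026 (h = -1*1026 = -1026)
(-16*10)*h = -16*10*(-1026) = -160*(-1026) = 164160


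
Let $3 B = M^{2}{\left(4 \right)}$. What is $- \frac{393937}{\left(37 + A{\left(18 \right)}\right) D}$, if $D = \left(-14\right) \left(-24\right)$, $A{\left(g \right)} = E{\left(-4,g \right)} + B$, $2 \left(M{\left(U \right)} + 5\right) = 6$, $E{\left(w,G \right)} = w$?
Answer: $- \frac{393937}{11536} \approx -34.148$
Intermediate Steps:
$M{\left(U \right)} = -2$ ($M{\left(U \right)} = -5 + \frac{1}{2} \cdot 6 = -5 + 3 = -2$)
$B = \frac{4}{3}$ ($B = \frac{\left(-2\right)^{2}}{3} = \frac{1}{3} \cdot 4 = \frac{4}{3} \approx 1.3333$)
$A{\left(g \right)} = - \frac{8}{3}$ ($A{\left(g \right)} = -4 + \frac{4}{3} = - \frac{8}{3}$)
$D = 336$
$- \frac{393937}{\left(37 + A{\left(18 \right)}\right) D} = - \frac{393937}{\left(37 - \frac{8}{3}\right) 336} = - \frac{393937}{\frac{103}{3} \cdot 336} = - \frac{393937}{11536}$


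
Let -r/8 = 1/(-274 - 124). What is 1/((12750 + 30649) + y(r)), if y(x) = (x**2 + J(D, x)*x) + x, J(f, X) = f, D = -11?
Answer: 39601/1718635855 ≈ 2.3042e-5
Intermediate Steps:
r = 4/199 (r = -8/(-274 - 124) = -8/(-398) = -8*(-1/398) = 4/199 ≈ 0.020101)
y(x) = x**2 - 10*x (y(x) = (x**2 - 11*x) + x = x**2 - 10*x)
1/((12750 + 30649) + y(r)) = 1/((12750 + 30649) + 4*(-10 + 4/199)/199) = 1/(43399 + (4/199)*(-1986/199)) = 1/(43399 - 7944/39601) = 1/(1718635855/39601) = 39601/1718635855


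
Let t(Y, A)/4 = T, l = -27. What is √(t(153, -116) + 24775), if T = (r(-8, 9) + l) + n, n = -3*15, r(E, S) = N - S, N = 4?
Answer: √24467 ≈ 156.42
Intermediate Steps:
r(E, S) = 4 - S
n = -45
T = -77 (T = ((4 - 1*9) - 27) - 45 = ((4 - 9) - 27) - 45 = (-5 - 27) - 45 = -32 - 45 = -77)
t(Y, A) = -308 (t(Y, A) = 4*(-77) = -308)
√(t(153, -116) + 24775) = √(-308 + 24775) = √24467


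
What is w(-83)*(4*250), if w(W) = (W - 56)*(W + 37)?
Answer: 6394000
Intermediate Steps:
w(W) = (-56 + W)*(37 + W)
w(-83)*(4*250) = (-2072 + (-83)² - 19*(-83))*(4*250) = (-2072 + 6889 + 1577)*1000 = 6394*1000 = 6394000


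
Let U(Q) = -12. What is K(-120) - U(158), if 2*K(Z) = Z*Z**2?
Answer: -863988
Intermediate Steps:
K(Z) = Z**3/2 (K(Z) = (Z*Z**2)/2 = Z**3/2)
K(-120) - U(158) = (1/2)*(-120)**3 - 1*(-12) = (1/2)*(-1728000) + 12 = -864000 + 12 = -863988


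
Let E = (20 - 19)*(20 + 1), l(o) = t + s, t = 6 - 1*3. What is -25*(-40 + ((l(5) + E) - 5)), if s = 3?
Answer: 450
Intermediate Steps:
t = 3 (t = 6 - 3 = 3)
l(o) = 6 (l(o) = 3 + 3 = 6)
E = 21 (E = 1*21 = 21)
-25*(-40 + ((l(5) + E) - 5)) = -25*(-40 + ((6 + 21) - 5)) = -25*(-40 + (27 - 5)) = -25*(-40 + 22) = -25*(-18) = 450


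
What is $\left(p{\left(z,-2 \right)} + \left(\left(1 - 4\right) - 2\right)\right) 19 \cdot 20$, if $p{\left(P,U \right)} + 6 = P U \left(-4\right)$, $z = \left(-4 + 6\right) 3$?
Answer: $14060$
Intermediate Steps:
$z = 6$ ($z = 2 \cdot 3 = 6$)
$p{\left(P,U \right)} = -6 - 4 P U$ ($p{\left(P,U \right)} = -6 + P U \left(-4\right) = -6 - 4 P U$)
$\left(p{\left(z,-2 \right)} + \left(\left(1 - 4\right) - 2\right)\right) 19 \cdot 20 = \left(\left(-6 - 24 \left(-2\right)\right) + \left(\left(1 - 4\right) - 2\right)\right) 19 \cdot 20 = \left(\left(-6 + 48\right) - 5\right) 19 \cdot 20 = \left(42 - 5\right) 19 \cdot 20 = 37 \cdot 19 \cdot 20 = 703 \cdot 20 = 14060$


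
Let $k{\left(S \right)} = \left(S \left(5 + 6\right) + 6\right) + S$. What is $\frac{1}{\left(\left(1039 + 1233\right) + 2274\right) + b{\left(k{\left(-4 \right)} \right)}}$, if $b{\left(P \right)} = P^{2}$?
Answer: $\frac{1}{6310} \approx 0.00015848$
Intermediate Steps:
$k{\left(S \right)} = 6 + 12 S$ ($k{\left(S \right)} = \left(S 11 + 6\right) + S = \left(11 S + 6\right) + S = \left(6 + 11 S\right) + S = 6 + 12 S$)
$\frac{1}{\left(\left(1039 + 1233\right) + 2274\right) + b{\left(k{\left(-4 \right)} \right)}} = \frac{1}{\left(\left(1039 + 1233\right) + 2274\right) + \left(6 + 12 \left(-4\right)\right)^{2}} = \frac{1}{\left(2272 + 2274\right) + \left(6 - 48\right)^{2}} = \frac{1}{4546 + \left(-42\right)^{2}} = \frac{1}{4546 + 1764} = \frac{1}{6310}$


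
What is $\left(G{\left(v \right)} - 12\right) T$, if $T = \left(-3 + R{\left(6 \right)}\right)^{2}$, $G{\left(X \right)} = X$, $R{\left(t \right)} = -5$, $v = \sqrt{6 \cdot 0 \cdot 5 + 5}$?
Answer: $-768 + 64 \sqrt{5} \approx -624.89$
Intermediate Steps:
$v = \sqrt{5}$ ($v = \sqrt{0 \cdot 5 + 5} = \sqrt{0 + 5} = \sqrt{5} \approx 2.2361$)
$T = 64$ ($T = \left(-3 - 5\right)^{2} = \left(-8\right)^{2} = 64$)
$\left(G{\left(v \right)} - 12\right) T = \left(\sqrt{5} - 12\right) 64 = \left(-12 + \sqrt{5}\right) 64 = -768 + 64 \sqrt{5}$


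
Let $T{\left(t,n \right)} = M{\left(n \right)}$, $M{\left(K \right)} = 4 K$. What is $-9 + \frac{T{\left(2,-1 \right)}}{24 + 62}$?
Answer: $- \frac{389}{43} \approx -9.0465$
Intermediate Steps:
$T{\left(t,n \right)} = 4 n$
$-9 + \frac{T{\left(2,-1 \right)}}{24 + 62} = -9 + \frac{4 \left(-1\right)}{24 + 62} = -9 - \frac{4}{86} = -9 - \frac{2}{43} = - \frac{389}{43}$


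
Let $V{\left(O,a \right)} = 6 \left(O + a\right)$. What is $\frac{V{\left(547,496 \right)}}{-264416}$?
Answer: $- \frac{3129}{132208} \approx -0.023667$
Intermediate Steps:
$V{\left(O,a \right)} = 6 O + 6 a$
$\frac{V{\left(547,496 \right)}}{-264416} = \frac{6 \cdot 547 + 6 \cdot 496}{-264416} = \left(3282 + 2976\right) \left(- \frac{1}{264416}\right) = 6258 \left(- \frac{1}{264416}\right) = - \frac{3129}{132208}$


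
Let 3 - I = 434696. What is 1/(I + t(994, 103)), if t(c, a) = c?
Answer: -1/433699 ≈ -2.3057e-6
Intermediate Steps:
I = -434693 (I = 3 - 1*434696 = 3 - 434696 = -434693)
1/(I + t(994, 103)) = 1/(-434693 + 994) = 1/(-433699) = -1/433699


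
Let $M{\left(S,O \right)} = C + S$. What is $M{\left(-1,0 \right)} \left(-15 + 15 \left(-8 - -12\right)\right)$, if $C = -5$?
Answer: $-270$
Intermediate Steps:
$M{\left(S,O \right)} = -5 + S$
$M{\left(-1,0 \right)} \left(-15 + 15 \left(-8 - -12\right)\right) = \left(-5 - 1\right) \left(-15 + 15 \left(-8 - -12\right)\right) = - 6 \left(-15 + 15 \left(-8 + 12\right)\right) = - 6 \left(-15 + 15 \cdot 4\right) = - 6 \left(-15 + 60\right) = \left(-6\right) 45 = -270$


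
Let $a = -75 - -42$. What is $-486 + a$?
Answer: $-519$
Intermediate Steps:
$a = -33$ ($a = -75 + 42 = -33$)
$-486 + a = -486 - 33 = -519$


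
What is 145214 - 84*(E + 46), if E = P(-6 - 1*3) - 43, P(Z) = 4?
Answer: 144626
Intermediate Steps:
E = -39 (E = 4 - 43 = -39)
145214 - 84*(E + 46) = 145214 - 84*(-39 + 46) = 145214 - 84*7 = 145214 - 588 = 144626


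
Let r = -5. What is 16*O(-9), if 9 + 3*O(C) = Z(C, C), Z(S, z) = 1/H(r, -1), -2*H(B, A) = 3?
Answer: -464/9 ≈ -51.556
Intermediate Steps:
H(B, A) = -3/2 (H(B, A) = -½*3 = -3/2)
Z(S, z) = -⅔ (Z(S, z) = 1/(-3/2) = -⅔)
O(C) = -29/9 (O(C) = -3 + (⅓)*(-⅔) = -3 - 2/9 = -29/9)
16*O(-9) = 16*(-29/9) = -464/9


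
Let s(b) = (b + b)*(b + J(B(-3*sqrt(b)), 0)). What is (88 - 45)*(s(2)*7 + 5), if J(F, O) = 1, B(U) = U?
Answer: 3827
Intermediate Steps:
s(b) = 2*b*(1 + b) (s(b) = (b + b)*(b + 1) = (2*b)*(1 + b) = 2*b*(1 + b))
(88 - 45)*(s(2)*7 + 5) = (88 - 45)*((2*2*(1 + 2))*7 + 5) = 43*((2*2*3)*7 + 5) = 43*(12*7 + 5) = 43*(84 + 5) = 43*89 = 3827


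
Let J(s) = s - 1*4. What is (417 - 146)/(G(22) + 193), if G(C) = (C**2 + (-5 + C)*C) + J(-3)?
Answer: 271/1044 ≈ 0.25958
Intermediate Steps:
J(s) = -4 + s (J(s) = s - 4 = -4 + s)
G(C) = -7 + C**2 + C*(-5 + C) (G(C) = (C**2 + (-5 + C)*C) + (-4 - 3) = (C**2 + C*(-5 + C)) - 7 = -7 + C**2 + C*(-5 + C))
(417 - 146)/(G(22) + 193) = (417 - 146)/((-7 - 5*22 + 2*22**2) + 193) = 271/((-7 - 110 + 2*484) + 193) = 271/((-7 - 110 + 968) + 193) = 271/(851 + 193) = 271/1044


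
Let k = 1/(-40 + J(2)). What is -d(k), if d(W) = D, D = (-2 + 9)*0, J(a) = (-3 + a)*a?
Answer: 0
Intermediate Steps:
J(a) = a*(-3 + a)
k = -1/42 (k = 1/(-40 + 2*(-3 + 2)) = 1/(-40 + 2*(-1)) = 1/(-40 - 2) = 1/(-42) = -1/42 ≈ -0.023810)
D = 0 (D = 7*0 = 0)
d(W) = 0
-d(k) = -1*0 = 0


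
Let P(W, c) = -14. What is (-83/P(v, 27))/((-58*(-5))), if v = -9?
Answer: 83/4060 ≈ 0.020443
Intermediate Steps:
(-83/P(v, 27))/((-58*(-5))) = (-83/(-14))/((-58*(-5))) = -83*(-1/14)/290 = (83/14)*(1/290) = 83/4060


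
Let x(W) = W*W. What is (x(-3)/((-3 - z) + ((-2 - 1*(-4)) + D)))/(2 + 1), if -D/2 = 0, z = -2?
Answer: 3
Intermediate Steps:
D = 0 (D = -2*0 = 0)
x(W) = W**2
(x(-3)/((-3 - z) + ((-2 - 1*(-4)) + D)))/(2 + 1) = ((-3)**2/((-3 - 1*(-2)) + ((-2 - 1*(-4)) + 0)))/(2 + 1) = (9/((-3 + 2) + ((-2 + 4) + 0)))/3 = (9/(-1 + (2 + 0)))*(1/3) = (9/(-1 + 2))*(1/3) = (9/1)*(1/3) = (9*1)*(1/3) = 9*(1/3) = 3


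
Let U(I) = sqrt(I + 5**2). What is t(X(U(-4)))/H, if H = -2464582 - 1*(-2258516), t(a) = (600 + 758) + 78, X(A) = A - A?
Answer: -2/287 ≈ -0.0069686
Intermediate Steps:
U(I) = sqrt(25 + I) (U(I) = sqrt(I + 25) = sqrt(25 + I))
X(A) = 0
t(a) = 1436 (t(a) = 1358 + 78 = 1436)
H = -206066 (H = -2464582 + 2258516 = -206066)
t(X(U(-4)))/H = 1436/(-206066) = 1436*(-1/206066) = -2/287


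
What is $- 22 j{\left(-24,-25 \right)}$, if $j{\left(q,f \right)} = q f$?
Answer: $-13200$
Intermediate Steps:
$j{\left(q,f \right)} = f q$
$- 22 j{\left(-24,-25 \right)} = - 22 \left(\left(-25\right) \left(-24\right)\right) = \left(-22\right) 600 = -13200$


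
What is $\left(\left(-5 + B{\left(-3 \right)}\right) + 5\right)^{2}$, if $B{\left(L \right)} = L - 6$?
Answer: $81$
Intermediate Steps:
$B{\left(L \right)} = -6 + L$ ($B{\left(L \right)} = L - 6 = -6 + L$)
$\left(\left(-5 + B{\left(-3 \right)}\right) + 5\right)^{2} = \left(\left(-5 - 9\right) + 5\right)^{2} = \left(-14 + 5\right)^{2} = \left(-9\right)^{2} = 81$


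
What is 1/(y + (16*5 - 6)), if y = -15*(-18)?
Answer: 1/344 ≈ 0.0029070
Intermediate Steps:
y = 270
1/(y + (16*5 - 6)) = 1/(270 + (16*5 - 6)) = 1/(270 + (80 - 6)) = 1/(270 + 74) = 1/344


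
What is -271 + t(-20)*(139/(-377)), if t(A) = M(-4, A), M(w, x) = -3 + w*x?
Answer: -112870/377 ≈ -299.39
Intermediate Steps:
t(A) = -3 - 4*A
-271 + t(-20)*(139/(-377)) = -271 + (-3 - 4*(-20))*(139/(-377)) = -271 + (-3 + 80)*(139*(-1/377)) = -271 + 77*(-139/377) = -271 - 10703/377 = -112870/377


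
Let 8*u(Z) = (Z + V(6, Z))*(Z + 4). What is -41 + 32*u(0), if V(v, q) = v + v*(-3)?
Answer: -233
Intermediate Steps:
V(v, q) = -2*v (V(v, q) = v - 3*v = -2*v)
u(Z) = (-12 + Z)*(4 + Z)/8 (u(Z) = ((Z - 2*6)*(Z + 4))/8 = ((Z - 12)*(4 + Z))/8 = ((-12 + Z)*(4 + Z))/8 = (-12 + Z)*(4 + Z)/8)
-41 + 32*u(0) = -41 + 32*(-6 - 1*0 + (⅛)*0²) = -41 + 32*(-6 + 0 + (⅛)*0) = -41 + 32*(-6 + 0 + 0) = -41 + 32*(-6) = -41 - 192 = -233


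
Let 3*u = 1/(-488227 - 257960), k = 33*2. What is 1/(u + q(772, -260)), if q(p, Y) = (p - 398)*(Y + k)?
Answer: -2238561/162421031917 ≈ -1.3782e-5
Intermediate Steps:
k = 66
q(p, Y) = (-398 + p)*(66 + Y) (q(p, Y) = (p - 398)*(Y + 66) = (-398 + p)*(66 + Y))
u = -1/2238561 (u = 1/(3*(-488227 - 257960)) = (⅓)/(-746187) = (⅓)*(-1/746187) = -1/2238561 ≈ -4.4672e-7)
1/(u + q(772, -260)) = 1/(-1/2238561 + (-26268 - 398*(-260) + 66*772 - 260*772)) = 1/(-1/2238561 + (-26268 + 103480 + 50952 - 200720)) = 1/(-1/2238561 - 72556) = 1/(-162421031917/2238561) = -2238561/162421031917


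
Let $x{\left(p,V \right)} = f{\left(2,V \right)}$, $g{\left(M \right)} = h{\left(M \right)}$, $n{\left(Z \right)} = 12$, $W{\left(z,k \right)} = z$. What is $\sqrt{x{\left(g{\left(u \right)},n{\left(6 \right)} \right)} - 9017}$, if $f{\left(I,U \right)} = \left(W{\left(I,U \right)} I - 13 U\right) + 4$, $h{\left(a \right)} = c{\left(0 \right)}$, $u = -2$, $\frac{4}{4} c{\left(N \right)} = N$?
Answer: $i \sqrt{9165} \approx 95.734 i$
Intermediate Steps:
$c{\left(N \right)} = N$
$h{\left(a \right)} = 0$
$g{\left(M \right)} = 0$
$f{\left(I,U \right)} = 4 + I^{2} - 13 U$ ($f{\left(I,U \right)} = \left(I I - 13 U\right) + 4 = \left(I^{2} - 13 U\right) + 4 = 4 + I^{2} - 13 U$)
$x{\left(p,V \right)} = 8 - 13 V$ ($x{\left(p,V \right)} = 4 + 2^{2} - 13 V = 4 + 4 - 13 V = 8 - 13 V$)
$\sqrt{x{\left(g{\left(u \right)},n{\left(6 \right)} \right)} - 9017} = \sqrt{\left(8 - 156\right) - 9017} = \sqrt{-148 - 9017} = \sqrt{-9165} = i \sqrt{9165}$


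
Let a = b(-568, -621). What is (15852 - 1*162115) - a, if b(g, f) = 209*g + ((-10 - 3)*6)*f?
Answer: -75989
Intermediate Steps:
b(g, f) = -78*f + 209*g (b(g, f) = 209*g + (-13*6)*f = 209*g - 78*f = -78*f + 209*g)
a = -70274 (a = -78*(-621) + 209*(-568) = 48438 - 118712 = -70274)
(15852 - 1*162115) - a = (15852 - 1*162115) - 1*(-70274) = (15852 - 162115) + 70274 = -146263 + 70274 = -75989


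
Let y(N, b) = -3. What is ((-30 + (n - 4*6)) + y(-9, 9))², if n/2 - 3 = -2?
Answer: 3025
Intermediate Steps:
n = 2 (n = 6 + 2*(-2) = 6 - 4 = 2)
((-30 + (n - 4*6)) + y(-9, 9))² = ((-30 + (2 - 4*6)) - 3)² = ((-30 + (2 - 24)) - 3)² = ((-30 - 22) - 3)² = (-52 - 3)² = (-55)² = 3025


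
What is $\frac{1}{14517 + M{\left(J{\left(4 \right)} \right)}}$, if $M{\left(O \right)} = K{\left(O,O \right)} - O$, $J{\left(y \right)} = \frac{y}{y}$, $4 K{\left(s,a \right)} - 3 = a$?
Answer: $\frac{1}{14517} \approx 6.8885 \cdot 10^{-5}$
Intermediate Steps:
$K{\left(s,a \right)} = \frac{3}{4} + \frac{a}{4}$
$J{\left(y \right)} = 1$
$M{\left(O \right)} = \frac{3}{4} - \frac{3 O}{4}$ ($M{\left(O \right)} = \left(\frac{3}{4} + \frac{O}{4}\right) - O = \frac{3}{4} - \frac{3 O}{4}$)
$\frac{1}{14517 + M{\left(J{\left(4 \right)} \right)}} = \frac{1}{14517 + \left(\frac{3}{4} - \frac{3}{4}\right)} = \frac{1}{14517 + 0} = \frac{1}{14517}$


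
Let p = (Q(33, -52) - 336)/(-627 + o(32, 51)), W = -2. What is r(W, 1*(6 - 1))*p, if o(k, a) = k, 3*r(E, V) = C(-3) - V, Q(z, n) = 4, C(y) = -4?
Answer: -996/595 ≈ -1.6740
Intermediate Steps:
r(E, V) = -4/3 - V/3 (r(E, V) = (-4 - V)/3 = -4/3 - V/3)
p = 332/595 (p = (4 - 336)/(-627 + 32) = -332/(-595) = -332*(-1/595) = 332/595 ≈ 0.55798)
r(W, 1*(6 - 1))*p = (-4/3 - (6 - 1)/3)*(332/595) = (-4/3 - 5/3)*(332/595) = -3*332/595 = -996/595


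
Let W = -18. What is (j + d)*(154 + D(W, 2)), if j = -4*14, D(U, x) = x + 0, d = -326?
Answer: -59592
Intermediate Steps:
D(U, x) = x
j = -56
(j + d)*(154 + D(W, 2)) = (-56 - 326)*(154 + 2) = -382*156 = -59592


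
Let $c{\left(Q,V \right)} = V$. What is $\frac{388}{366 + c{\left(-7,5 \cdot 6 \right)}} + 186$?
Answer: $\frac{18511}{99} \approx 186.98$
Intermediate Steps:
$\frac{388}{366 + c{\left(-7,5 \cdot 6 \right)}} + 186 = \frac{388}{366 + 5 \cdot 6} + 186 = \frac{388}{366 + 30} + 186 = \frac{388}{396} + 186 = 388 \cdot \frac{1}{396} + 186 = \frac{97}{99} + 186 = \frac{18511}{99}$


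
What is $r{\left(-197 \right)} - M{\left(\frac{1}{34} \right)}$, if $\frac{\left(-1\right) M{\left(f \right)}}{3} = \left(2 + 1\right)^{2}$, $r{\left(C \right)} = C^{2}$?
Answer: $38836$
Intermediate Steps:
$M{\left(f \right)} = -27$ ($M{\left(f \right)} = - 3 \left(2 + 1\right)^{2} = - 3 \cdot 3^{2} = \left(-3\right) 9 = -27$)
$r{\left(-197 \right)} - M{\left(\frac{1}{34} \right)} = \left(-197\right)^{2} - -27 = 38809 + 27 = 38836$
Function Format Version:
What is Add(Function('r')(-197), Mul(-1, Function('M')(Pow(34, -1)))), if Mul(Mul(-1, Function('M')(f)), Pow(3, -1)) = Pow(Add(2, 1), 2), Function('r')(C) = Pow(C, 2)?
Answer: 38836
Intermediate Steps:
Function('M')(f) = -27 (Function('M')(f) = Mul(-3, Pow(Add(2, 1), 2)) = Mul(-3, Pow(3, 2)) = Mul(-3, 9) = -27)
Add(Function('r')(-197), Mul(-1, Function('M')(Pow(34, -1)))) = Add(Pow(-197, 2), Mul(-1, -27)) = Add(38809, 27) = 38836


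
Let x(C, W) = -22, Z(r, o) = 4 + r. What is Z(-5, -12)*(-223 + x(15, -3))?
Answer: 245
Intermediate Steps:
Z(-5, -12)*(-223 + x(15, -3)) = (4 - 5)*(-223 - 22) = -1*(-245) = 245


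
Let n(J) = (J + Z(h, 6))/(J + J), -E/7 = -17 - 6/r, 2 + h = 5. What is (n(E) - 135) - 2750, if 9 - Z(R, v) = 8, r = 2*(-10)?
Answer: -6743951/2338 ≈ -2884.5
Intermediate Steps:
h = 3 (h = -2 + 5 = 3)
r = -20
Z(R, v) = 1 (Z(R, v) = 9 - 1*8 = 9 - 8 = 1)
E = 1169/10 (E = -7*(-17 - 6/(-20)) = -7*(-17 - 6*(-1)/20) = -7*(-17 - 1*(-3/10)) = -7*(-17 + 3/10) = -7*(-167/10) = 1169/10 ≈ 116.90)
n(J) = (1 + J)/(2*J) (n(J) = (J + 1)/(J + J) = (1 + J)/((2*J)) = (1 + J)*(1/(2*J)) = (1 + J)/(2*J))
(n(E) - 135) - 2750 = ((1 + 1169/10)/(2*(1169/10)) - 135) - 2750 = ((½)*(10/1169)*(1179/10) - 135) - 2750 = (1179/2338 - 135) - 2750 = -314451/2338 - 2750 = -6743951/2338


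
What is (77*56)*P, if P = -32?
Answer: -137984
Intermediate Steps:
(77*56)*P = (77*56)*(-32) = 4312*(-32) = -137984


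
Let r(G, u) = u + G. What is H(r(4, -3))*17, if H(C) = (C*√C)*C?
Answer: 17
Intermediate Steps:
r(G, u) = G + u
H(C) = C^(5/2) (H(C) = C^(3/2)*C = C^(5/2))
H(r(4, -3))*17 = (4 - 3)^(5/2)*17 = 1^(5/2)*17 = 1*17 = 17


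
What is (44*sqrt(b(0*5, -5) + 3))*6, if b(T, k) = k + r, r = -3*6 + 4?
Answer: 1056*I ≈ 1056.0*I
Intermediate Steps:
r = -14 (r = -18 + 4 = -14)
b(T, k) = -14 + k (b(T, k) = k - 14 = -14 + k)
(44*sqrt(b(0*5, -5) + 3))*6 = (44*sqrt((-14 - 5) + 3))*6 = (44*sqrt(-19 + 3))*6 = (44*sqrt(-16))*6 = (44*(4*I))*6 = (176*I)*6 = 1056*I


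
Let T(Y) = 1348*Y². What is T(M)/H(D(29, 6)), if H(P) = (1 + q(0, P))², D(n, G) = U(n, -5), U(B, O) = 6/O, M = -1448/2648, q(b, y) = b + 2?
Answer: 44161828/986049 ≈ 44.787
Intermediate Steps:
q(b, y) = 2 + b
M = -181/331 (M = -1448*1/2648 = -181/331 ≈ -0.54683)
D(n, G) = -6/5 (D(n, G) = 6/(-5) = 6*(-⅕) = -6/5)
H(P) = 9 (H(P) = (1 + (2 + 0))² = (1 + 2)² = 3² = 9)
T(M)/H(D(29, 6)) = (1348*(-181/331)²)/9 = (1348*(32761/109561))*(⅑) = (44161828/109561)*(⅑) = 44161828/986049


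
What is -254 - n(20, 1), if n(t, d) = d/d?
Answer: -255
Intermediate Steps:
n(t, d) = 1
-254 - n(20, 1) = -254 - 1*1 = -254 - 1 = -255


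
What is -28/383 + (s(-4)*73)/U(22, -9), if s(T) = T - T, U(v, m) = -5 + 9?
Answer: -28/383 ≈ -0.073107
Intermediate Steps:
U(v, m) = 4
s(T) = 0
-28/383 + (s(-4)*73)/U(22, -9) = -28/383 + (0*73)/4 = -28*1/383 + 0*(¼) = -28/383 + 0 = -28/383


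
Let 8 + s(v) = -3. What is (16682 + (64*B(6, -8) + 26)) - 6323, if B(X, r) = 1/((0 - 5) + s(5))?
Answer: 10381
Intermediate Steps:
s(v) = -11 (s(v) = -8 - 3 = -11)
B(X, r) = -1/16 (B(X, r) = 1/((0 - 5) - 11) = 1/(-5 - 11) = 1/(-16) = -1/16)
(16682 + (64*B(6, -8) + 26)) - 6323 = (16682 + (64*(-1/16) + 26)) - 6323 = (16682 + (-4 + 26)) - 6323 = (16682 + 22) - 6323 = 16704 - 6323 = 10381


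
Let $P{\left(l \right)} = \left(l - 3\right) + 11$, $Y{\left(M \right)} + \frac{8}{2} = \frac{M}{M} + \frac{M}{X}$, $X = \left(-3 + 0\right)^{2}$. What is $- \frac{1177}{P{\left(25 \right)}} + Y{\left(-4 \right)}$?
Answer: $- \frac{352}{9} \approx -39.111$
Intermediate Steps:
$X = 9$ ($X = \left(-3\right)^{2} = 9$)
$Y{\left(M \right)} = -3 + \frac{M}{9}$ ($Y{\left(M \right)} = -4 + \left(\frac{M}{M} + \frac{M}{9}\right) = -4 + \left(1 + M \frac{1}{9}\right) = -4 + \left(1 + \frac{M}{9}\right) = -3 + \frac{M}{9}$)
$P{\left(l \right)} = 8 + l$ ($P{\left(l \right)} = \left(-3 + l\right) + 11 = 8 + l$)
$- \frac{1177}{P{\left(25 \right)}} + Y{\left(-4 \right)} = - \frac{1177}{8 + 25} + \left(-3 + \frac{1}{9} \left(-4\right)\right) = - \frac{1177}{33} - \frac{31}{9} = \left(-1177\right) \frac{1}{33} - \frac{31}{9} = - \frac{107}{3} - \frac{31}{9} = - \frac{352}{9}$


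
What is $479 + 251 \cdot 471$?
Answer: $118700$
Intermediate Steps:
$479 + 251 \cdot 471 = 479 + 118221 = 118700$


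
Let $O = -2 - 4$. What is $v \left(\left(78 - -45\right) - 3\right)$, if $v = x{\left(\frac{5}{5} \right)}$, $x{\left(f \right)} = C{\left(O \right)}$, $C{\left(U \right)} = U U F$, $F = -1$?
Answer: $-4320$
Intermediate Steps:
$O = -6$ ($O = -2 - 4 = -6$)
$C{\left(U \right)} = - U^{2}$ ($C{\left(U \right)} = U U \left(-1\right) = U^{2} \left(-1\right) = - U^{2}$)
$x{\left(f \right)} = -36$ ($x{\left(f \right)} = - \left(-6\right)^{2} = \left(-1\right) 36 = -36$)
$v = -36$
$v \left(\left(78 - -45\right) - 3\right) = - 36 \left(\left(78 - -45\right) - 3\right) = - 36 \left(\left(78 + 45\right) - 3\right) = - 36 \left(123 - 3\right) = \left(-36\right) 120 = -4320$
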